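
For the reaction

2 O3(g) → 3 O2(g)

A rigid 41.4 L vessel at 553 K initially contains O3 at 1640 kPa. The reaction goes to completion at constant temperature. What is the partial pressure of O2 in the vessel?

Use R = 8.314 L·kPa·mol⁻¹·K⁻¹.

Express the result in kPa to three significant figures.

2460 kPa

n(O3)₀ = PV/RT = (1640 × 41.4) / (8.314 × 553) = 14.77 mol
n(O2) = (3/2) × 14.77 = 22.16 mol
P(O2) = nRT/V = 22.16 × 8.314 × 553 / 41.4 = 2461 kPa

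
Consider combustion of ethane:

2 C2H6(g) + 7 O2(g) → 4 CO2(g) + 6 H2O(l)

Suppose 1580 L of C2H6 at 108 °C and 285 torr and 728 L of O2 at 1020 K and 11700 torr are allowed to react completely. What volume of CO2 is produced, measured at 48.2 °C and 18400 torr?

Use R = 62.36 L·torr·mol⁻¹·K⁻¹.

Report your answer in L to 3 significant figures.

n(C2H6) = PV/RT = (285 × 1580) / (62.36 × 381.15) = 18.95 mol
n(O2) = PV/RT = (11700 × 728) / (62.36 × 1020) = 133.9 mol
For 18.95 mol C2H6, stoichiometry requires (7/2) × 18.95 = 66.33 mol O2; 133.9 mol is available, so C2H6 is limiting.
n(CO2) = (4/2) × 18.95 = 37.90 mol
V(CO2) = nRT/P = 37.90 × 62.36 × 321.35 / 18400 = 41.28 L

41.3 L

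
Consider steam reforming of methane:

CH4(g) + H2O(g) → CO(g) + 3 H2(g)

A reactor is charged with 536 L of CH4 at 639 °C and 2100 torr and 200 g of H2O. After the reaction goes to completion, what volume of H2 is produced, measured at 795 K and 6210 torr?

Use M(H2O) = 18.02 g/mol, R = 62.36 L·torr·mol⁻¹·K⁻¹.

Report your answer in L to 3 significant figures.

n(CH4) = PV/RT = (2100 × 536) / (62.36 × 912.15) = 19.79 mol
n(H2O) = 200 / 18.02 = 11.10 mol
For 19.79 mol CH4, stoichiometry requires (1/1) × 19.79 = 19.79 mol H2O; 11.10 mol is available, so H2O is limiting.
n(H2) = (3/1) × 11.10 = 33.30 mol
V(H2) = nRT/P = 33.30 × 62.36 × 795 / 6210 = 265.8 L

266 L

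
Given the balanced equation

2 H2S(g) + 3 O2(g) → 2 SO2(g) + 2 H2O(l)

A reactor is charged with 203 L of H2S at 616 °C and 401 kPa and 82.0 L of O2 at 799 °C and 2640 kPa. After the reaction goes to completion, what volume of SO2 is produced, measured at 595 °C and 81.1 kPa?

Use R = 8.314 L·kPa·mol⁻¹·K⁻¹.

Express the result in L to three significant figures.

980 L

n(H2S) = PV/RT = (401 × 203) / (8.314 × 889.15) = 11.01 mol
n(O2) = PV/RT = (2640 × 82.0) / (8.314 × 1072.15) = 24.29 mol
For 11.01 mol H2S, stoichiometry requires (3/2) × 11.01 = 16.52 mol O2; 24.29 mol is available, so H2S is limiting.
n(SO2) = (2/2) × 11.01 = 11.01 mol
V(SO2) = nRT/P = 11.01 × 8.314 × 868.15 / 81.1 = 979.9 L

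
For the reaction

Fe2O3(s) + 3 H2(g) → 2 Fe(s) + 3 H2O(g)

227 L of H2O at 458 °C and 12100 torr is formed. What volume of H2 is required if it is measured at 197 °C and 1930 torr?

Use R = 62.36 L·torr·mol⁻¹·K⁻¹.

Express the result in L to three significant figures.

n(H2O) = PV/RT = (12100 × 227) / (62.36 × 731.15) = 60.24 mol
n(H2) = (3/3) × 60.24 = 60.24 mol
V = nRT/P = 60.24 × 62.36 × 470.15 / 1930 = 915.1 L

915 L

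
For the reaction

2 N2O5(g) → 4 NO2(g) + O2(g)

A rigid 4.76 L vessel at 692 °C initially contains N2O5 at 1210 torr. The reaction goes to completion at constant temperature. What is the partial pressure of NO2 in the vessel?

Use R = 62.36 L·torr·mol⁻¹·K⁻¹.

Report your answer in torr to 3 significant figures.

2420 torr

n(N2O5)₀ = PV/RT = (1210 × 4.76) / (62.36 × 965.15) = 0.09570 mol
n(NO2) = (4/2) × 0.09570 = 0.1914 mol
P(NO2) = nRT/V = 0.1914 × 62.36 × 965.15 / 4.76 = 2420 torr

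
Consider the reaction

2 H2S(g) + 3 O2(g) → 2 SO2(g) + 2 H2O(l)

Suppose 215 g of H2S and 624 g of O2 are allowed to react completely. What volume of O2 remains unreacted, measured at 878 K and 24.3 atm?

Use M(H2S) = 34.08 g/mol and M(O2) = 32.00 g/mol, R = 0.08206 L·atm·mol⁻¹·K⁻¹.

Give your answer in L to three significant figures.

29.8 L

n(H2S) = 215 / 34.08 = 6.309 mol
n(O2) = 624 / 32.00 = 19.50 mol
For 6.309 mol H2S, stoichiometry requires (3/2) × 6.309 = 9.463 mol O2; 19.50 mol is available, so H2S is limiting.
n(O2) consumed = (3/2) × 6.309 = 9.463 mol; remaining = 19.50 − 9.463 = 10.04 mol
V(O2) = nRT/P = 10.04 × 0.08206 × 878 / 24.3 = 29.77 L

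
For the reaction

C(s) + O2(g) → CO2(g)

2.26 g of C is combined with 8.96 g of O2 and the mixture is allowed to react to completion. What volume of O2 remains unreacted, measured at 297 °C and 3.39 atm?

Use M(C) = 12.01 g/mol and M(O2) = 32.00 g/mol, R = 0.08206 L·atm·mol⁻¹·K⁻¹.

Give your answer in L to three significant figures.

1.27 L

n(C) = 2.26 / 12.01 = 0.1882 mol
n(O2) = 8.96 / 32.00 = 0.2800 mol
For 0.1882 mol C, stoichiometry requires (1/1) × 0.1882 = 0.1882 mol O2; 0.2800 mol is available, so C is limiting.
n(O2) consumed = (1/1) × 0.1882 = 0.1882 mol; remaining = 0.2800 − 0.1882 = 0.09180 mol
V(O2) = nRT/P = 0.09180 × 0.08206 × 570.15 / 3.39 = 1.267 L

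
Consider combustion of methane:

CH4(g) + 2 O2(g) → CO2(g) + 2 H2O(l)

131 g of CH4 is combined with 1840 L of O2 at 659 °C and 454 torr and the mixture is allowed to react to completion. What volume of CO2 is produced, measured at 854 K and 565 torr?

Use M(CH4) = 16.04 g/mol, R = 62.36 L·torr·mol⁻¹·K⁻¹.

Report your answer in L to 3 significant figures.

n(CH4) = 131 / 16.04 = 8.167 mol
n(O2) = PV/RT = (454 × 1840) / (62.36 × 932.15) = 14.37 mol
For 8.167 mol CH4, stoichiometry requires (2/1) × 8.167 = 16.33 mol O2; 14.37 mol is available, so O2 is limiting.
n(CO2) = (1/2) × 14.37 = 7.185 mol
V(CO2) = nRT/P = 7.185 × 62.36 × 854 / 565 = 677.2 L

677 L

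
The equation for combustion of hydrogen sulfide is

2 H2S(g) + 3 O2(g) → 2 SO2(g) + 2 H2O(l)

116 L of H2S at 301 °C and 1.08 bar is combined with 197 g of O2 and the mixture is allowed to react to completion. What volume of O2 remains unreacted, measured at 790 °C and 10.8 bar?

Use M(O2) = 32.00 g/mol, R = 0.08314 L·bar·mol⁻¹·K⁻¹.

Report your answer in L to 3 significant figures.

18.2 L

n(H2S) = PV/RT = (1.08 × 116) / (0.08314 × 574.15) = 2.624 mol
n(O2) = 197 / 32.00 = 6.156 mol
For 2.624 mol H2S, stoichiometry requires (3/2) × 2.624 = 3.936 mol O2; 6.156 mol is available, so H2S is limiting.
n(O2) consumed = (3/2) × 2.624 = 3.936 mol; remaining = 6.156 − 3.936 = 2.220 mol
V(O2) = nRT/P = 2.220 × 0.08314 × 1063.15 / 10.8 = 18.17 L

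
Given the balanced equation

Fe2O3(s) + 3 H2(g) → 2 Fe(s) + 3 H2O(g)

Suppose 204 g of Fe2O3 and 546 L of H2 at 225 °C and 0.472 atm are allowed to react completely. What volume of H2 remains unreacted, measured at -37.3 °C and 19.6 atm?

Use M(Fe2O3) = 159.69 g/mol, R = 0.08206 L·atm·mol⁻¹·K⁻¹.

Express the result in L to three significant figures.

2.44 L

n(Fe2O3) = 204 / 159.69 = 1.277 mol
n(H2) = PV/RT = (0.472 × 546) / (0.08206 × 498.15) = 6.304 mol
For 1.277 mol Fe2O3, stoichiometry requires (3/1) × 1.277 = 3.831 mol H2; 6.304 mol is available, so Fe2O3 is limiting.
n(H2) consumed = (3/1) × 1.277 = 3.831 mol; remaining = 6.304 − 3.831 = 2.473 mol
V(H2) = nRT/P = 2.473 × 0.08206 × 235.85 / 19.6 = 2.442 L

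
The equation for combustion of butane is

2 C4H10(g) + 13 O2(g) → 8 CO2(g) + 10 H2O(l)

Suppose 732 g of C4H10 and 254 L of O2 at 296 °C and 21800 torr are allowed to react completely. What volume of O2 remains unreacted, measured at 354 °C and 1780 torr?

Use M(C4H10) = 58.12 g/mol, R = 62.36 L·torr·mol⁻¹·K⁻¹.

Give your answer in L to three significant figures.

n(C4H10) = 732 / 58.12 = 12.59 mol
n(O2) = PV/RT = (21800 × 254) / (62.36 × 569.15) = 156.0 mol
For 12.59 mol C4H10, stoichiometry requires (13/2) × 12.59 = 81.83 mol O2; 156.0 mol is available, so C4H10 is limiting.
n(O2) consumed = (13/2) × 12.59 = 81.83 mol; remaining = 156.0 − 81.83 = 74.17 mol
V(O2) = nRT/P = 74.17 × 62.36 × 627.15 / 1780 = 1630 L

1630 L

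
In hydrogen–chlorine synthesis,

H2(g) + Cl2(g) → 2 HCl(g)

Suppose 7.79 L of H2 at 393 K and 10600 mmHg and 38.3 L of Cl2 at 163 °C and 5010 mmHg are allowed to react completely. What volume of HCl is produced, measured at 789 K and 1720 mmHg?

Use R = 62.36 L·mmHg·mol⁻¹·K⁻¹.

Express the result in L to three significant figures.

193 L

n(H2) = PV/RT = (10600 × 7.79) / (62.36 × 393) = 3.369 mol
n(Cl2) = PV/RT = (5010 × 38.3) / (62.36 × 436.15) = 7.055 mol
For 3.369 mol H2, stoichiometry requires (1/1) × 3.369 = 3.369 mol Cl2; 7.055 mol is available, so H2 is limiting.
n(HCl) = (2/1) × 3.369 = 6.738 mol
V(HCl) = nRT/P = 6.738 × 62.36 × 789 / 1720 = 192.7 L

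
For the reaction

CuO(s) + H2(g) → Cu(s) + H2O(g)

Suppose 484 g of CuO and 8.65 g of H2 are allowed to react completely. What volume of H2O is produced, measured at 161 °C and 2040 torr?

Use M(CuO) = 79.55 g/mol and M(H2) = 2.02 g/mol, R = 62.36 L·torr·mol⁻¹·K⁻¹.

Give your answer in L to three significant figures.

56.8 L

n(CuO) = 484 / 79.55 = 6.084 mol
n(H2) = 8.65 / 2.02 = 4.282 mol
For 6.084 mol CuO, stoichiometry requires (1/1) × 6.084 = 6.084 mol H2; 4.282 mol is available, so H2 is limiting.
n(H2O) = (1/1) × 4.282 = 4.282 mol
V(H2O) = nRT/P = 4.282 × 62.36 × 434.15 / 2040 = 56.83 L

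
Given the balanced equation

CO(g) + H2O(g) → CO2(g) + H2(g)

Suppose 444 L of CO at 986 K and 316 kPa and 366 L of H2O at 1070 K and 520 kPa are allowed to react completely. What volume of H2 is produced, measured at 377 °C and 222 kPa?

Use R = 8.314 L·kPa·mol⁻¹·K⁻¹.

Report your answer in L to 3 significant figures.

n(CO) = PV/RT = (316 × 444) / (8.314 × 986) = 17.12 mol
n(H2O) = PV/RT = (520 × 366) / (8.314 × 1070) = 21.39 mol
For 17.12 mol CO, stoichiometry requires (1/1) × 17.12 = 17.12 mol H2O; 21.39 mol is available, so CO is limiting.
n(H2) = (1/1) × 17.12 = 17.12 mol
V(H2) = nRT/P = 17.12 × 8.314 × 650.15 / 222 = 416.8 L

417 L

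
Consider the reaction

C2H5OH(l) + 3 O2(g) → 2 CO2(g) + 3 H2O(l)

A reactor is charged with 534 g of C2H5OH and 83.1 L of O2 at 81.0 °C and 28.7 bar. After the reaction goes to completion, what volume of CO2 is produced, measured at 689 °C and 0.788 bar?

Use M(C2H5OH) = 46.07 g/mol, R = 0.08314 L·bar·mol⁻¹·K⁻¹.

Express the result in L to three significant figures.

n(C2H5OH) = 534 / 46.07 = 11.59 mol
n(O2) = PV/RT = (28.7 × 83.1) / (0.08314 × 354.15) = 81.00 mol
For 11.59 mol C2H5OH, stoichiometry requires (3/1) × 11.59 = 34.77 mol O2; 81.00 mol is available, so C2H5OH is limiting.
n(CO2) = (2/1) × 11.59 = 23.18 mol
V(CO2) = nRT/P = 23.18 × 0.08314 × 962.15 / 0.788 = 2353 L

2350 L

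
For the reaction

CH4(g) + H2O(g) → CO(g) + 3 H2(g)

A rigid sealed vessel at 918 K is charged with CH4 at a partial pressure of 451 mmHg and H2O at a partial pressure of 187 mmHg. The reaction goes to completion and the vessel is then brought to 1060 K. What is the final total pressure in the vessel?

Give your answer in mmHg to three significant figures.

1170 mmHg

With V and T fixed, P_i ∝ n_i, so the mole ratios apply directly to partial pressures at 918 K.
P(H2O) required for 451 mmHg of CH4 = (1/1) × 451 = 451.0 mmHg; available 187 mmHg, so H2O is limiting.
P(CH4) remaining = 451 − (1/1) × 187 = 264.0 mmHg
P(gaseous products) = (1+3)/1 × 187 = 748.0 mmHg
P_total at 918 K = 264.0 + 748.0 = 1012 mmHg
Scaling to 1060 K: P = 1012 × 1060/918 = 1169 mmHg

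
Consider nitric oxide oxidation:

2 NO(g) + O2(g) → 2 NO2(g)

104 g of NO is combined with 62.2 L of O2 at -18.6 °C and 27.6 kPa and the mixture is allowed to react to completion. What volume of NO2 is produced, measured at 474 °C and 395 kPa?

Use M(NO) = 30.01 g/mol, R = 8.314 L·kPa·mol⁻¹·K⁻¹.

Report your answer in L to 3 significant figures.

n(NO) = 104 / 30.01 = 3.466 mol
n(O2) = PV/RT = (27.6 × 62.2) / (8.314 × 254.55) = 0.8112 mol
For 3.466 mol NO, stoichiometry requires (1/2) × 3.466 = 1.733 mol O2; 0.8112 mol is available, so O2 is limiting.
n(NO2) = (2/1) × 0.8112 = 1.622 mol
V(NO2) = nRT/P = 1.622 × 8.314 × 747.15 / 395 = 25.51 L

25.5 L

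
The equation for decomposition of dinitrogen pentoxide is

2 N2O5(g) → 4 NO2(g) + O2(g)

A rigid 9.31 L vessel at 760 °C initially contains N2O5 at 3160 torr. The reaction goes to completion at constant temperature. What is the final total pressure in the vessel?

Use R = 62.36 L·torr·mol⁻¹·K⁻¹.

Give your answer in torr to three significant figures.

7900 torr

At constant T and V, P ∝ n(gas): 2 mol gas → 5 mol gas.
P_final = (5/2) × 3160 = 7900 torr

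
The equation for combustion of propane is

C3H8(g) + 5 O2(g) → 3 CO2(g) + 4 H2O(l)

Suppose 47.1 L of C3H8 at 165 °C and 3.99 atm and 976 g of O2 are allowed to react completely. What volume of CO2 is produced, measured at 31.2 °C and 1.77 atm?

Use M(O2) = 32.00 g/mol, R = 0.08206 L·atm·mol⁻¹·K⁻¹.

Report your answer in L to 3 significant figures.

n(C3H8) = PV/RT = (3.99 × 47.1) / (0.08206 × 438.15) = 5.227 mol
n(O2) = 976 / 32.00 = 30.50 mol
For 5.227 mol C3H8, stoichiometry requires (5/1) × 5.227 = 26.14 mol O2; 30.50 mol is available, so C3H8 is limiting.
n(CO2) = (3/1) × 5.227 = 15.68 mol
V(CO2) = nRT/P = 15.68 × 0.08206 × 304.35 / 1.77 = 221.2 L

221 L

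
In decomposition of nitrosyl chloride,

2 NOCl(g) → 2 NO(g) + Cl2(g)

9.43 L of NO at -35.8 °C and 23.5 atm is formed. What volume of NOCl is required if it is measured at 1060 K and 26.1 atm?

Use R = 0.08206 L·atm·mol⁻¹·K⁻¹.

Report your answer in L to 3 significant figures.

n(NO) = PV/RT = (23.5 × 9.43) / (0.08206 × 237.35) = 11.38 mol
n(NOCl) = (2/2) × 11.38 = 11.38 mol
V = nRT/P = 11.38 × 0.08206 × 1060 / 26.1 = 37.93 L

37.9 L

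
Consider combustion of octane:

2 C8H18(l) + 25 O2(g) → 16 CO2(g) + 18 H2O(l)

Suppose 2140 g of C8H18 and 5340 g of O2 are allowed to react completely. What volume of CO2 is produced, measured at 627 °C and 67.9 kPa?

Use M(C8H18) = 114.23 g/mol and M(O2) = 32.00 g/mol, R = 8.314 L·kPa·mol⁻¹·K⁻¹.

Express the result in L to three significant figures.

n(C8H18) = 2140 / 114.23 = 18.73 mol
n(O2) = 5340 / 32.00 = 166.9 mol
For 18.73 mol C8H18, stoichiometry requires (25/2) × 18.73 = 234.1 mol O2; 166.9 mol is available, so O2 is limiting.
n(CO2) = (16/25) × 166.9 = 106.8 mol
V(CO2) = nRT/P = 106.8 × 8.314 × 900.15 / 67.9 = 11770 L

11800 L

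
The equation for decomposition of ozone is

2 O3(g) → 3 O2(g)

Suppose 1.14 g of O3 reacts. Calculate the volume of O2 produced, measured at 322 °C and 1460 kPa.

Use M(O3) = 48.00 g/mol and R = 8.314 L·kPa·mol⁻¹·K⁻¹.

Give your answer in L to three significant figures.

n(O3) = 1.140 / 48.00 = 0.02375 mol
n(O2) = (3/2) × 0.02375 = 0.03563 mol
V = nRT/P = 0.03563 × 8.314 × 595.15 / 1460 = 0.1208 L

0.121 L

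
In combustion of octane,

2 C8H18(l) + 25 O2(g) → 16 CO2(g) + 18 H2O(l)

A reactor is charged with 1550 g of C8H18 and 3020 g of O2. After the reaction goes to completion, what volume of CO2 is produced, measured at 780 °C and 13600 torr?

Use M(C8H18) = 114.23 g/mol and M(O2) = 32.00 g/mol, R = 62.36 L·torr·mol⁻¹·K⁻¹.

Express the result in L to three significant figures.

292 L

n(C8H18) = 1550 / 114.23 = 13.57 mol
n(O2) = 3020 / 32.00 = 94.38 mol
For 13.57 mol C8H18, stoichiometry requires (25/2) × 13.57 = 169.6 mol O2; 94.38 mol is available, so O2 is limiting.
n(CO2) = (16/25) × 94.38 = 60.40 mol
V(CO2) = nRT/P = 60.40 × 62.36 × 1053.15 / 13600 = 291.7 L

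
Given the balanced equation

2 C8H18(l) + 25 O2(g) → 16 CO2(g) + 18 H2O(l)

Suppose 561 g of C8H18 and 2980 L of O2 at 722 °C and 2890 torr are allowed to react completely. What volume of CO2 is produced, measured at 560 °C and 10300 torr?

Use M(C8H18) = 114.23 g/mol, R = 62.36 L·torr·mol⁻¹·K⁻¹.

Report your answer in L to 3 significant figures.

n(C8H18) = 561 / 114.23 = 4.911 mol
n(O2) = PV/RT = (2890 × 2980) / (62.36 × 995.15) = 138.8 mol
For 4.911 mol C8H18, stoichiometry requires (25/2) × 4.911 = 61.39 mol O2; 138.8 mol is available, so C8H18 is limiting.
n(CO2) = (16/2) × 4.911 = 39.29 mol
V(CO2) = nRT/P = 39.29 × 62.36 × 833.15 / 10300 = 198.2 L

198 L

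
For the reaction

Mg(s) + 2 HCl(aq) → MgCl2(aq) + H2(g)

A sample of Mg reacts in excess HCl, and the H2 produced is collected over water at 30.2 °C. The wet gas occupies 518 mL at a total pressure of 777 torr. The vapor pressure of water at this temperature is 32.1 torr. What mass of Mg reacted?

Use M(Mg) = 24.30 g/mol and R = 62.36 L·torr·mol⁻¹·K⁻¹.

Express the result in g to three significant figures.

P(H2) = 777 − 32.1 = 744.9 torr
n(H2) = PV/RT = (744.9 × 0.5180) / (62.36 × 303.35) = 0.02040 mol
n(Mg) = (1/1) × 0.02040 = 0.02040 mol
m(Mg) = 0.02040 × 24.30 = 0.4957 g

0.496 g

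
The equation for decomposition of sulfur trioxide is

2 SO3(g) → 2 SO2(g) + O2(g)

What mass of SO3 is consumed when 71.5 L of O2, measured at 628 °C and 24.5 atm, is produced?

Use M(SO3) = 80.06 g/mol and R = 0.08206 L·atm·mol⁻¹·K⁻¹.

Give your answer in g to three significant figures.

3790 g

n(O2) = PV/RT = (24.5 × 71.5) / (0.08206 × 901.15) = 23.69 mol
n(SO3) = (2/1) × 23.69 = 47.38 mol
m(SO3) = 47.38 × 80.06 = 3793 g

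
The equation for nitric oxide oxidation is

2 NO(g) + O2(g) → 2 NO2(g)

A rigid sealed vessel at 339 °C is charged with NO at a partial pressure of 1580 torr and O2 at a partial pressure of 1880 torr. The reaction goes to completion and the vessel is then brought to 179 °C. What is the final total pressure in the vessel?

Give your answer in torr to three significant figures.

1970 torr

At constant V, partial pressures at 339 °C are proportional to moles, so apply stoichiometry directly to pressures.
P(O2) required for 1580 torr of NO = (1/2) × 1580 = 790.0 torr; available 1880 torr, so NO is limiting.
P(O2) remaining = 1880 − (1/2) × 1580 = 1090 torr
P(gaseous products) = (2)/2 × 1580 = 1580 torr
P_total at 339 °C = 1090 + 1580 = 2670 torr
Scaling to 179 °C: P = 2670 × 452.15/612.15 = 1972 torr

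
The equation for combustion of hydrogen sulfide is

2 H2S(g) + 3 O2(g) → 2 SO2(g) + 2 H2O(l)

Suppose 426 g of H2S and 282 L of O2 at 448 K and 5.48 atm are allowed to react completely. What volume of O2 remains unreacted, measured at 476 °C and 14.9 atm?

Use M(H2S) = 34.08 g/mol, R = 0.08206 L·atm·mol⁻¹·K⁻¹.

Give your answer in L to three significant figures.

n(H2S) = 426 / 34.08 = 12.50 mol
n(O2) = PV/RT = (5.48 × 282) / (0.08206 × 448) = 42.04 mol
For 12.50 mol H2S, stoichiometry requires (3/2) × 12.50 = 18.75 mol O2; 42.04 mol is available, so H2S is limiting.
n(O2) consumed = (3/2) × 12.50 = 18.75 mol; remaining = 42.04 − 18.75 = 23.29 mol
V(O2) = nRT/P = 23.29 × 0.08206 × 749.15 / 14.9 = 96.09 L

96.1 L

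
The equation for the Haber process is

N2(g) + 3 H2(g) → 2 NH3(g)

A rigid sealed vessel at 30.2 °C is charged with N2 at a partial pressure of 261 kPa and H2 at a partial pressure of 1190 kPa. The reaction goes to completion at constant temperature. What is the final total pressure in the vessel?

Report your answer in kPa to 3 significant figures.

At constant V, partial pressures at 30.2 °C are proportional to moles, so apply stoichiometry directly to pressures.
P(H2) required for 261 kPa of N2 = (3/1) × 261 = 783.0 kPa; available 1190 kPa, so N2 is limiting.
P(H2) remaining = 1190 − (3/1) × 261 = 407.0 kPa
P(gaseous products) = (2)/1 × 261 = 522.0 kPa
P_total at 30.2 °C = 407.0 + 522.0 = 929.0 kPa

929 kPa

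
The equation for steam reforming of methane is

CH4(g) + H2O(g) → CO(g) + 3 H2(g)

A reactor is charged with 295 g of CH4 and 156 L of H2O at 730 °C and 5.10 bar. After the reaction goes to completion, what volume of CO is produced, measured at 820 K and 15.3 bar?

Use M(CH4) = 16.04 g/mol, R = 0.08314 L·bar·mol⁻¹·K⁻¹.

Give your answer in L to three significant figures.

42.5 L

n(CH4) = 295 / 16.04 = 18.39 mol
n(H2O) = PV/RT = (5.10 × 156) / (0.08314 × 1003.15) = 9.539 mol
For 18.39 mol CH4, stoichiometry requires (1/1) × 18.39 = 18.39 mol H2O; 9.539 mol is available, so H2O is limiting.
n(CO) = (1/1) × 9.539 = 9.539 mol
V(CO) = nRT/P = 9.539 × 0.08314 × 820 / 15.3 = 42.50 L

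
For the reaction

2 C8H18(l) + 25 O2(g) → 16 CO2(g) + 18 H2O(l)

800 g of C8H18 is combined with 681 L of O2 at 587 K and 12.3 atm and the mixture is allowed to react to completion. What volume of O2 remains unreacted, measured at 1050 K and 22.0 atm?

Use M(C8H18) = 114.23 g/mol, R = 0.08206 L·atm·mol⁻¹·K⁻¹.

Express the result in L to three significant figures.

338 L

n(C8H18) = 800 / 114.23 = 7.003 mol
n(O2) = PV/RT = (12.3 × 681) / (0.08206 × 587) = 173.9 mol
For 7.003 mol C8H18, stoichiometry requires (25/2) × 7.003 = 87.54 mol O2; 173.9 mol is available, so C8H18 is limiting.
n(O2) consumed = (25/2) × 7.003 = 87.54 mol; remaining = 173.9 − 87.54 = 86.36 mol
V(O2) = nRT/P = 86.36 × 0.08206 × 1050 / 22.0 = 338.2 L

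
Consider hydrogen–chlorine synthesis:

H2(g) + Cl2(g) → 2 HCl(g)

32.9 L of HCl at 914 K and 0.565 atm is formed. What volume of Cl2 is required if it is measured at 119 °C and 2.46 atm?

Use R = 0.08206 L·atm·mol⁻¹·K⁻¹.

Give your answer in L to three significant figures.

1.62 L

n(HCl) = PV/RT = (0.565 × 32.9) / (0.08206 × 914) = 0.2478 mol
n(Cl2) = (1/2) × 0.2478 = 0.1239 mol
V = nRT/P = 0.1239 × 0.08206 × 392.15 / 2.46 = 1.621 L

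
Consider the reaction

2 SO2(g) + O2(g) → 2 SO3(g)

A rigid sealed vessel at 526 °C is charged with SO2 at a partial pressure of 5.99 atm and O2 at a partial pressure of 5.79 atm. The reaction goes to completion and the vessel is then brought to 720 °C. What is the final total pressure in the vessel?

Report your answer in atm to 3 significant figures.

10.9 atm

With V and T fixed, P_i ∝ n_i, so the mole ratios apply directly to partial pressures at 526 °C.
P(O2) required for 5.99 atm of SO2 = (1/2) × 5.99 = 2.995 atm; available 5.79 atm, so SO2 is limiting.
P(O2) remaining = 5.79 − (1/2) × 5.99 = 2.795 atm
P(gaseous products) = (2)/2 × 5.99 = 5.990 atm
P_total at 526 °C = 2.795 + 5.990 = 8.785 atm
Scaling to 720 °C: P = 8.785 × 993.15/799.15 = 10.92 atm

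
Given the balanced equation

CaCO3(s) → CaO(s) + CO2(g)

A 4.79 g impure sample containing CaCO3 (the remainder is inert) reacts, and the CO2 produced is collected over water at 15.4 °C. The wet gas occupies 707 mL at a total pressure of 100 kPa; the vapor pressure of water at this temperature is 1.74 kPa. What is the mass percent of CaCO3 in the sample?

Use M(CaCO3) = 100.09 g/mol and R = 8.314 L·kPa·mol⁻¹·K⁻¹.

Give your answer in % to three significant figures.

P(CO2) = 100 − 1.74 = 98.26 kPa
n(CO2) = PV/RT = (98.26 × 0.7070) / (8.314 × 288.55) = 0.02896 mol
n(CaCO3) = (1/1) × 0.02896 = 0.02896 mol
m(CaCO3) = 0.02896 × 100.09 = 2.899 g
%CaCO3 = 2.899 / 4.79 × 100 = 60.52%

60.5 %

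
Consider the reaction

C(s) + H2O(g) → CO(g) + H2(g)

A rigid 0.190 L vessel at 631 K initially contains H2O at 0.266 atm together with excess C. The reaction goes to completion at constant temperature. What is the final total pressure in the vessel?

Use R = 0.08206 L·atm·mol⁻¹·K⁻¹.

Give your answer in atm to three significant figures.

Rigid vessel, constant T ⇒ P scales with total gas moles (1 → 2).
P_final = (2/1) × 0.266 = 0.5320 atm

0.532 atm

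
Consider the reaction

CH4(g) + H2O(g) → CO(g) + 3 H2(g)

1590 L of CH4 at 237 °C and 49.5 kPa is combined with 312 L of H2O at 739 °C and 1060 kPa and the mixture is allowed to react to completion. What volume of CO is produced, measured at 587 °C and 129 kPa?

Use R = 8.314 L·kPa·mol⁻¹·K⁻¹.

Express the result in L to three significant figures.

1030 L

n(CH4) = PV/RT = (49.5 × 1590) / (8.314 × 510.15) = 18.56 mol
n(H2O) = PV/RT = (1060 × 312) / (8.314 × 1012.15) = 39.30 mol
For 18.56 mol CH4, stoichiometry requires (1/1) × 18.56 = 18.56 mol H2O; 39.30 mol is available, so CH4 is limiting.
n(CO) = (1/1) × 18.56 = 18.56 mol
V(CO) = nRT/P = 18.56 × 8.314 × 860.15 / 129 = 1029 L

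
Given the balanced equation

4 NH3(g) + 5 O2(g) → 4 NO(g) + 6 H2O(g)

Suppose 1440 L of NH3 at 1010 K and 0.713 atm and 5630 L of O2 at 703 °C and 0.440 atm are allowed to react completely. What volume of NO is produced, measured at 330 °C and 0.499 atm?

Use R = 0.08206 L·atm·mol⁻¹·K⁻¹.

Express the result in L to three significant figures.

1230 L

n(NH3) = PV/RT = (0.713 × 1440) / (0.08206 × 1010) = 12.39 mol
n(O2) = PV/RT = (0.440 × 5630) / (0.08206 × 976.15) = 30.93 mol
For 12.39 mol NH3, stoichiometry requires (5/4) × 12.39 = 15.49 mol O2; 30.93 mol is available, so NH3 is limiting.
n(NO) = (4/4) × 12.39 = 12.39 mol
V(NO) = nRT/P = 12.39 × 0.08206 × 603.15 / 0.499 = 1229 L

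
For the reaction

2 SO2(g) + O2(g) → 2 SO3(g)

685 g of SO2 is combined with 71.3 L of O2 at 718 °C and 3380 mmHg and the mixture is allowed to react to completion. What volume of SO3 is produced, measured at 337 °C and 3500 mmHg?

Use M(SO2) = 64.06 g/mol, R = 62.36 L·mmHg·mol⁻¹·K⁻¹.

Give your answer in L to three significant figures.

n(SO2) = 685 / 64.06 = 10.69 mol
n(O2) = PV/RT = (3380 × 71.3) / (62.36 × 991.15) = 3.899 mol
For 10.69 mol SO2, stoichiometry requires (1/2) × 10.69 = 5.345 mol O2; 3.899 mol is available, so O2 is limiting.
n(SO3) = (2/1) × 3.899 = 7.798 mol
V(SO3) = nRT/P = 7.798 × 62.36 × 610.15 / 3500 = 84.77 L

84.8 L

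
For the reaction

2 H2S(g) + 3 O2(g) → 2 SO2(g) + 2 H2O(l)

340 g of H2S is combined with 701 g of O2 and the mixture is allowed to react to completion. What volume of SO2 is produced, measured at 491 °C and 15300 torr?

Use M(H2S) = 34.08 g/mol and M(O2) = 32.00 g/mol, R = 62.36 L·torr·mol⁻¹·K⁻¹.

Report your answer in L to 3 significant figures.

31.1 L

n(H2S) = 340 / 34.08 = 9.977 mol
n(O2) = 701 / 32.00 = 21.91 mol
For 9.977 mol H2S, stoichiometry requires (3/2) × 9.977 = 14.97 mol O2; 21.91 mol is available, so H2S is limiting.
n(SO2) = (2/2) × 9.977 = 9.977 mol
V(SO2) = nRT/P = 9.977 × 62.36 × 764.15 / 15300 = 31.07 L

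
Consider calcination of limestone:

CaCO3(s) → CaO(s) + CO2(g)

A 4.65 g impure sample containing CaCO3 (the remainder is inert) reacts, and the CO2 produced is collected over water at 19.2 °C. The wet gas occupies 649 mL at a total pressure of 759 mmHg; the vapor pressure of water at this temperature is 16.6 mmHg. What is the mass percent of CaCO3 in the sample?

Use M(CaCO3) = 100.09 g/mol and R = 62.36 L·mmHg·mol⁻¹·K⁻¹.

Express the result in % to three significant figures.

56.9 %

P(CO2) = 759 − 16.6 = 742.4 mmHg
n(CO2) = PV/RT = (742.4 × 0.6490) / (62.36 × 292.35) = 0.02643 mol
n(CaCO3) = (1/1) × 0.02643 = 0.02643 mol
m(CaCO3) = 0.02643 × 100.09 = 2.645 g
%CaCO3 = 2.645 / 4.65 × 100 = 56.88%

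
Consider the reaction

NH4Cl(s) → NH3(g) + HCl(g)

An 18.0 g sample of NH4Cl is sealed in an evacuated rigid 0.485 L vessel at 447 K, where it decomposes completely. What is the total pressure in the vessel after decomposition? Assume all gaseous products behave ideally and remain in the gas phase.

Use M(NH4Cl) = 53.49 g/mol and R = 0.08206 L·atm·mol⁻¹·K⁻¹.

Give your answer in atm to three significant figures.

50.9 atm

n(NH4Cl) = 18.0 / 53.49 = 0.3365 mol
n(gas produced) = (2/1) × 0.3365 = 0.6730 mol
P = nRT/V = 0.6730 × 0.08206 × 447 / 0.485 = 50.90 atm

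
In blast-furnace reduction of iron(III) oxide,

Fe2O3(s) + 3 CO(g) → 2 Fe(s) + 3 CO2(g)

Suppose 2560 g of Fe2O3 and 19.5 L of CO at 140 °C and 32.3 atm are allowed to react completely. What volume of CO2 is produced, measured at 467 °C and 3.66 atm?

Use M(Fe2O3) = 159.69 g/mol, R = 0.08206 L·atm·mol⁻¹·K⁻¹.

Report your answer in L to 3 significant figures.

308 L

n(Fe2O3) = 2560 / 159.69 = 16.03 mol
n(CO) = PV/RT = (32.3 × 19.5) / (0.08206 × 413.15) = 18.58 mol
For 16.03 mol Fe2O3, stoichiometry requires (3/1) × 16.03 = 48.09 mol CO; 18.58 mol is available, so CO is limiting.
n(CO2) = (3/3) × 18.58 = 18.58 mol
V(CO2) = nRT/P = 18.58 × 0.08206 × 740.15 / 3.66 = 308.3 L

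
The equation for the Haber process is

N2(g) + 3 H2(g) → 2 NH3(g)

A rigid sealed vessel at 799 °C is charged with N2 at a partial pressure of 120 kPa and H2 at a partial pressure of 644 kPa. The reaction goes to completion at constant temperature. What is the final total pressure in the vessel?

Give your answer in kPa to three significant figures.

With V and T fixed, P_i ∝ n_i, so the mole ratios apply directly to partial pressures at 799 °C.
P(H2) required for 120 kPa of N2 = (3/1) × 120 = 360.0 kPa; available 644 kPa, so N2 is limiting.
P(H2) remaining = 644 − (3/1) × 120 = 284.0 kPa
P(gaseous products) = (2)/1 × 120 = 240.0 kPa
P_total at 799 °C = 284.0 + 240.0 = 524.0 kPa

524 kPa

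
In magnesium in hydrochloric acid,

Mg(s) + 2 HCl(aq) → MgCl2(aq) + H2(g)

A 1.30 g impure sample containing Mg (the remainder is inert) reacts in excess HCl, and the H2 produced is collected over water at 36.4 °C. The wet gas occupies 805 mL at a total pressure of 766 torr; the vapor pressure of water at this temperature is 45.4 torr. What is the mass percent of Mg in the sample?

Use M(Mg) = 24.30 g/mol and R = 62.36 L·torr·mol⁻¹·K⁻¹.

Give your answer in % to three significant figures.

P(H2) = 766 − 45.4 = 720.6 torr
n(H2) = PV/RT = (720.6 × 0.8050) / (62.36 × 309.55) = 0.03005 mol
n(Mg) = (1/1) × 0.03005 = 0.03005 mol
m(Mg) = 0.03005 × 24.30 = 0.7302 g
%Mg = 0.7302 / 1.30 × 100 = 56.17%

56.2 %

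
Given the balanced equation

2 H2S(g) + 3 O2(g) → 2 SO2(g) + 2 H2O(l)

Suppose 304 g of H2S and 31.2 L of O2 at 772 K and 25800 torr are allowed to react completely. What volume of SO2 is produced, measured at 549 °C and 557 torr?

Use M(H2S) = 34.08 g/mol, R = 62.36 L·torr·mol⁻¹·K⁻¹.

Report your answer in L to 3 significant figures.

n(H2S) = 304 / 34.08 = 8.920 mol
n(O2) = PV/RT = (25800 × 31.2) / (62.36 × 772) = 16.72 mol
For 8.920 mol H2S, stoichiometry requires (3/2) × 8.920 = 13.38 mol O2; 16.72 mol is available, so H2S is limiting.
n(SO2) = (2/2) × 8.920 = 8.920 mol
V(SO2) = nRT/P = 8.920 × 62.36 × 822.15 / 557 = 821.0 L

821 L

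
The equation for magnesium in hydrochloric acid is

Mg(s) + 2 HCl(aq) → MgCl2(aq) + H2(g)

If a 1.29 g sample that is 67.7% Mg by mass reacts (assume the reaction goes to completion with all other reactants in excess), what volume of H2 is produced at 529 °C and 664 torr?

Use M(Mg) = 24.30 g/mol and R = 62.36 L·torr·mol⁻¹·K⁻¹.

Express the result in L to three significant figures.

mass of Mg = 1.29 × 67.7/100 = 0.8733 g
n(Mg) = 0.8733 / 24.30 = 0.03594 mol
n(H2) = (1/1) × 0.03594 = 0.03594 mol
V = nRT/P = 0.03594 × 62.36 × 802.15 / 664 = 2.708 L

2.71 L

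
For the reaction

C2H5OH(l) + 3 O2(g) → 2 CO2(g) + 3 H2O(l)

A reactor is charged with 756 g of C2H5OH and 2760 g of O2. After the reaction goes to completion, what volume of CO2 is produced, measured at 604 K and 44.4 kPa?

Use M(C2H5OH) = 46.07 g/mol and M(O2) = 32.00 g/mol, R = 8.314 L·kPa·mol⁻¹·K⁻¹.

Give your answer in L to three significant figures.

n(C2H5OH) = 756 / 46.07 = 16.41 mol
n(O2) = 2760 / 32.00 = 86.25 mol
For 16.41 mol C2H5OH, stoichiometry requires (3/1) × 16.41 = 49.23 mol O2; 86.25 mol is available, so C2H5OH is limiting.
n(CO2) = (2/1) × 16.41 = 32.82 mol
V(CO2) = nRT/P = 32.82 × 8.314 × 604 / 44.4 = 3712 L

3710 L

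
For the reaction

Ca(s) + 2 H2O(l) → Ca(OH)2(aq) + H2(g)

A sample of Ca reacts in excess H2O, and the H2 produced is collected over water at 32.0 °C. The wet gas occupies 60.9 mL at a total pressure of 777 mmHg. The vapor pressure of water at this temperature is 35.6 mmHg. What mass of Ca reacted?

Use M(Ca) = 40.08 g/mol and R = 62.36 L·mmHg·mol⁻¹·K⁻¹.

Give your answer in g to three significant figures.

P(H2) = 777 − 35.6 = 741.4 mmHg
n(H2) = PV/RT = (741.4 × 0.06090) / (62.36 × 305.15) = 0.002373 mol
n(Ca) = (1/1) × 0.002373 = 0.002373 mol
m(Ca) = 0.002373 × 40.08 = 0.09511 g

0.0951 g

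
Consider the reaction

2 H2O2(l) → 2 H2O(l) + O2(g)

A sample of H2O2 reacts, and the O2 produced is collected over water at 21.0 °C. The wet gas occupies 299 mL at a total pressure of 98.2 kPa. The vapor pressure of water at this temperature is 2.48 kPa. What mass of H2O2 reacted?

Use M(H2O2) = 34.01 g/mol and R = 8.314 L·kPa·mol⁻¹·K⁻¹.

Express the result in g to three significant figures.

P(O2) = 98.2 − 2.48 = 95.72 kPa
n(O2) = PV/RT = (95.72 × 0.2990) / (8.314 × 294.15) = 0.01170 mol
n(H2O2) = (2/1) × 0.01170 = 0.02340 mol
m(H2O2) = 0.02340 × 34.01 = 0.7958 g

0.796 g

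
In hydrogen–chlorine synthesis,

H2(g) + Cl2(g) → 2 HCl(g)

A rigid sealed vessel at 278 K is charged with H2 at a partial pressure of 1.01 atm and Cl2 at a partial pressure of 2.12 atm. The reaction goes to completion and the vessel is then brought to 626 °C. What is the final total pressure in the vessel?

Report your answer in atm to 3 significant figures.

With V and T fixed, P_i ∝ n_i, so the mole ratios apply directly to partial pressures at 278 K.
P(Cl2) required for 1.01 atm of H2 = (1/1) × 1.01 = 1.010 atm; available 2.12 atm, so H2 is limiting.
P(Cl2) remaining = 2.12 − (1/1) × 1.01 = 1.110 atm
P(gaseous products) = (2)/1 × 1.01 = 2.020 atm
P_total at 278 K = 1.110 + 2.020 = 3.130 atm
Scaling to 626 °C: P = 3.130 × 899.15/278 = 10.12 atm

10.1 atm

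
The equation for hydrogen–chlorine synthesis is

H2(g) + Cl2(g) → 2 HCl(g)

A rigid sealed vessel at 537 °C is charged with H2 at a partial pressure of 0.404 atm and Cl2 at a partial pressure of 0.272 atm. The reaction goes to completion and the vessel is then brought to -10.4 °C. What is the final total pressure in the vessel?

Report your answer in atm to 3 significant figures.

With V and T fixed, P_i ∝ n_i, so the mole ratios apply directly to partial pressures at 537 °C.
P(Cl2) required for 0.404 atm of H2 = (1/1) × 0.404 = 0.4040 atm; available 0.272 atm, so Cl2 is limiting.
P(H2) remaining = 0.404 − (1/1) × 0.272 = 0.1320 atm
P(gaseous products) = (2)/1 × 0.272 = 0.5440 atm
P_total at 537 °C = 0.1320 + 0.5440 = 0.6760 atm
Scaling to -10.4 °C: P = 0.6760 × 262.75/810.15 = 0.2192 atm

0.219 atm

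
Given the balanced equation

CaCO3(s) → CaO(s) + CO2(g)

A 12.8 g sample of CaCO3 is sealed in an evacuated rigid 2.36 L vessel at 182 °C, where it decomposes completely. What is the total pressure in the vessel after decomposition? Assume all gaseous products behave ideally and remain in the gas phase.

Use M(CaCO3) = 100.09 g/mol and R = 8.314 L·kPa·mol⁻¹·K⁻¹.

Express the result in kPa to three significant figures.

n(CaCO3) = 12.8 / 100.09 = 0.1279 mol
n(gas produced) = (1/1) × 0.1279 = 0.1279 mol
P = nRT/V = 0.1279 × 8.314 × 455.15 / 2.36 = 205.1 kPa

205 kPa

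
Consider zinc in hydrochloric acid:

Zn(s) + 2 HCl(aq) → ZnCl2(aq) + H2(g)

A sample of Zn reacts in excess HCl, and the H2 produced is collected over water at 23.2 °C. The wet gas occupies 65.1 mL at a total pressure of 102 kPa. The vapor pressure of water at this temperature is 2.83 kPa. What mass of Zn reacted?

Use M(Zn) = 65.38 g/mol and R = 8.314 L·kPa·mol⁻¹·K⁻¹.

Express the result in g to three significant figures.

0.171 g

P(H2) = 102 − 2.83 = 99.17 kPa
n(H2) = PV/RT = (99.17 × 0.06510) / (8.314 × 296.35) = 0.002620 mol
n(Zn) = (1/1) × 0.002620 = 0.002620 mol
m(Zn) = 0.002620 × 65.38 = 0.1713 g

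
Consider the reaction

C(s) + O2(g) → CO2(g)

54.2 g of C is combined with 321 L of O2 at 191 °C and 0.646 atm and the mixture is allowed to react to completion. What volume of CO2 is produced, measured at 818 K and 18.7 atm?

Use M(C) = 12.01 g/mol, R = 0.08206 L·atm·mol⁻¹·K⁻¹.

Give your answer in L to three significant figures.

n(C) = 54.2 / 12.01 = 4.513 mol
n(O2) = PV/RT = (0.646 × 321) / (0.08206 × 464.15) = 5.444 mol
For 4.513 mol C, stoichiometry requires (1/1) × 4.513 = 4.513 mol O2; 5.444 mol is available, so C is limiting.
n(CO2) = (1/1) × 4.513 = 4.513 mol
V(CO2) = nRT/P = 4.513 × 0.08206 × 818 / 18.7 = 16.20 L

16.2 L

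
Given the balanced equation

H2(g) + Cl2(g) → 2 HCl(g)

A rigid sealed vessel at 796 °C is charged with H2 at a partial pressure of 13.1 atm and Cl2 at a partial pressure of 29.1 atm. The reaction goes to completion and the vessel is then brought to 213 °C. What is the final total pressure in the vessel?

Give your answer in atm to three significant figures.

Because the vessel is rigid and T is held at 796 °C, work the stoichiometry in partial pressures (P_i = n_iRT/V).
P(Cl2) required for 13.1 atm of H2 = (1/1) × 13.1 = 13.10 atm; available 29.1 atm, so H2 is limiting.
P(Cl2) remaining = 29.1 − (1/1) × 13.1 = 16.00 atm
P(gaseous products) = (2)/1 × 13.1 = 26.20 atm
P_total at 796 °C = 16.00 + 26.20 = 42.20 atm
Scaling to 213 °C: P = 42.20 × 486.15/1069.15 = 19.19 atm

19.2 atm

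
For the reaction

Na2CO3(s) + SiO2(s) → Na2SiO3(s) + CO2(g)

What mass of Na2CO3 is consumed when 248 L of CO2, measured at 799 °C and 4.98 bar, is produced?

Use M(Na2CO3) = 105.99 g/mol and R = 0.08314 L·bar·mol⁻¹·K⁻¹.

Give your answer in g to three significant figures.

n(CO2) = PV/RT = (4.98 × 248) / (0.08314 × 1072.15) = 13.86 mol
n(Na2CO3) = (1/1) × 13.86 = 13.86 mol
m(Na2CO3) = 13.86 × 105.99 = 1469 g

1470 g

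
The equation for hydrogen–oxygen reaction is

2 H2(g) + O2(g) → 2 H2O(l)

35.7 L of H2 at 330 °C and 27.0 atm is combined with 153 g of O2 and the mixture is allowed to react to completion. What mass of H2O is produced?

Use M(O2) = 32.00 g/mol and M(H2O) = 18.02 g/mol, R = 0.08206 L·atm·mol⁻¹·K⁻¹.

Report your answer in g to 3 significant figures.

n(H2) = PV/RT = (27.0 × 35.7) / (0.08206 × 603.15) = 19.47 mol
n(O2) = 153 / 32.00 = 4.781 mol
For 19.47 mol H2, stoichiometry requires (1/2) × 19.47 = 9.735 mol O2; 4.781 mol is available, so O2 is limiting.
n(H2O) = (2/1) × 4.781 = 9.562 mol
m(H2O) = 9.562 × 18.02 = 172.3 g

172 g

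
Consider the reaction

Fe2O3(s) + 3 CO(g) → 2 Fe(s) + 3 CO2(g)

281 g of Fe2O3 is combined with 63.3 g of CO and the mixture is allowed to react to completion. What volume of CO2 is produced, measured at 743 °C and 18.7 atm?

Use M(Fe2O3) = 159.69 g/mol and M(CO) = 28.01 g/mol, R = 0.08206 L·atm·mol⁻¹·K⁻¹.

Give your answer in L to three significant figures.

n(Fe2O3) = 281 / 159.69 = 1.760 mol
n(CO) = 63.3 / 28.01 = 2.260 mol
For 1.760 mol Fe2O3, stoichiometry requires (3/1) × 1.760 = 5.280 mol CO; 2.260 mol is available, so CO is limiting.
n(CO2) = (3/3) × 2.260 = 2.260 mol
V(CO2) = nRT/P = 2.260 × 0.08206 × 1016.15 / 18.7 = 10.08 L

10.1 L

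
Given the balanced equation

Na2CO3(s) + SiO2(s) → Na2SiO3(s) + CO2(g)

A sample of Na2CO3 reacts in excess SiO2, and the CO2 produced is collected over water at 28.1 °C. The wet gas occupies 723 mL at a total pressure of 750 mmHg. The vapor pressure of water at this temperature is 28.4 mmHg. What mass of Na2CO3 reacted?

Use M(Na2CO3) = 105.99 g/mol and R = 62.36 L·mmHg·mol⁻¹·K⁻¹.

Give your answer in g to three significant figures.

2.94 g

P(CO2) = 750 − 28.4 = 721.6 mmHg
n(CO2) = PV/RT = (721.6 × 0.7230) / (62.36 × 301.25) = 0.02777 mol
n(Na2CO3) = (1/1) × 0.02777 = 0.02777 mol
m(Na2CO3) = 0.02777 × 105.99 = 2.943 g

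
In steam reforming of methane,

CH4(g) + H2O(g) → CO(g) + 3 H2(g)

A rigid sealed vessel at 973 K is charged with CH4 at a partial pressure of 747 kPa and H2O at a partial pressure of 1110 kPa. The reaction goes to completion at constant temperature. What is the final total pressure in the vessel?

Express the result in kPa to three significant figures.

Because the vessel is rigid and T is held at 973 K, work the stoichiometry in partial pressures (P_i = n_iRT/V).
P(H2O) required for 747 kPa of CH4 = (1/1) × 747 = 747.0 kPa; available 1110 kPa, so CH4 is limiting.
P(H2O) remaining = 1110 − (1/1) × 747 = 363.0 kPa
P(gaseous products) = (1+3)/1 × 747 = 2988 kPa
P_total at 973 K = 363.0 + 2988 = 3351 kPa

3350 kPa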